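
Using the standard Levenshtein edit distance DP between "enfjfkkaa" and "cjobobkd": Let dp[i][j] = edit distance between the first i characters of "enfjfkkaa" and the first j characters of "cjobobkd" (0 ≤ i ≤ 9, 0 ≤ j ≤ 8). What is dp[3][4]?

   ''  c  j  o  b  o  b  k  d
''  0  1  2  3  4  5  6  7  8
 e  1  1  2  3  4  5  6  7  8
 n  2  2  2  3  4  5  6  7  8
 f  3  3  3  3  4  5  6  7  8
 j  4  4  3  4  4  5  6  7  8
 f  5  5  4  4  5  5  6  7  8
 k  6  6  5  5  5  6  6  6  7
 k  7  7  6  6  6  6  7  6  7
 a  8  8  7  7  7  7  7  7  7
 a  9  9  8  8  8  8  8  8  8

4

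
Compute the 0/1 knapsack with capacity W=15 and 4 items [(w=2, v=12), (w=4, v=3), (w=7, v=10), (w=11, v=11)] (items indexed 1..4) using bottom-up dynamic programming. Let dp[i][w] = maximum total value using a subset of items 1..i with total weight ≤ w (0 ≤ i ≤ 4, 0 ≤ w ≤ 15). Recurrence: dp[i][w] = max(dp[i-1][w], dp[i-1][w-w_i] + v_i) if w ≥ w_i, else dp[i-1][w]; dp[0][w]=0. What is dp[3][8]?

i\w   0   1   2   3   4   5   6   7   8   9  10  11  12  13  14  15
  0   0   0   0   0   0   0   0   0   0   0   0   0   0   0   0   0
  1   0   0  12  12  12  12  12  12  12  12  12  12  12  12  12  12
  2   0   0  12  12  12  12  15  15  15  15  15  15  15  15  15  15
  3   0   0  12  12  12  12  15  15  15  22  22  22  22  25  25  25
  4   0   0  12  12  12  12  15  15  15  22  22  22  22  25  25  25

15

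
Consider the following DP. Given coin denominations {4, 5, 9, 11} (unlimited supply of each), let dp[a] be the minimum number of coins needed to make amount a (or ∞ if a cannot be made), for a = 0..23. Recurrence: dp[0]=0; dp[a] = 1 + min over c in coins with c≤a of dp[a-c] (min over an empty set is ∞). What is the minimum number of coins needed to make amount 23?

3

 a  0  1  2  3  4  5  6  7  8  9 10 11 12 13 14 15 16 17 18 19 20 21 22 23
dp  0  -  -  -  1  1  -  -  2  1  2  1  3  2  2  2  2  3  2  3  2  3  2  3
(- denotes ∞ / unreachable)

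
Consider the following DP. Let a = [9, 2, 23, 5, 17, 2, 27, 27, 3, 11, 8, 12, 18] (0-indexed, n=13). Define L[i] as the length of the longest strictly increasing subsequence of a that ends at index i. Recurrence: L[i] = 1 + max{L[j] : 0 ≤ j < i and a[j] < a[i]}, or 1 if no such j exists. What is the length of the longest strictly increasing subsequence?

   i    0    1    2    3    4    5    6    7    8    9   10   11   12
a[i]    9    2   23    5   17    2   27   27    3   11    8   12   18
L[i]    1    1    2    2    3    1    4    4    2    3    3    4    5

5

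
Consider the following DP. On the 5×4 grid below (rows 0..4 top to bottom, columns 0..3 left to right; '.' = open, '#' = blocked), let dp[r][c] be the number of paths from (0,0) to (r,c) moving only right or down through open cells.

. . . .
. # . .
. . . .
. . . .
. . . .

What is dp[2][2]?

r\c   0   1   2   3
  0   1   1   1   1
  1   1   0   1   2
  2   1   1   2   4
  3   1   2   4   8
  4   1   3   7  15

2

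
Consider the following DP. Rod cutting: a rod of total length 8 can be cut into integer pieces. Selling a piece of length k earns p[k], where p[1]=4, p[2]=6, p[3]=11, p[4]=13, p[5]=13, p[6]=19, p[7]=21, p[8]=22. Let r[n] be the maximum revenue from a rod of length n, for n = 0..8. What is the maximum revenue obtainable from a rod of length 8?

   n    0    1    2    3    4    5    6    7    8
r[n]    0    4    8   12   16   20   24   28   32

32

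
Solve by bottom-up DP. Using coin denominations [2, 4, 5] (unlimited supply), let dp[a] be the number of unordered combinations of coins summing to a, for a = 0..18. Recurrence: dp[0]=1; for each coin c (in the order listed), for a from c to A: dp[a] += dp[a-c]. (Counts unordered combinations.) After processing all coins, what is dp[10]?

4

after  coin     0     1     2     3     4     5     6     7     8     9    10    11    12    13    14    15    16    17    18
          2     1     0     1     0     1     0     1     0     1     0     1     0     1     0     1     0     1     0     1
          4     1     0     1     0     2     0     2     0     3     0     3     0     4     0     4     0     5     0     5
          5     1     0     1     0     2     1     2     1     3     2     4     2     5     3     6     4     7     5     8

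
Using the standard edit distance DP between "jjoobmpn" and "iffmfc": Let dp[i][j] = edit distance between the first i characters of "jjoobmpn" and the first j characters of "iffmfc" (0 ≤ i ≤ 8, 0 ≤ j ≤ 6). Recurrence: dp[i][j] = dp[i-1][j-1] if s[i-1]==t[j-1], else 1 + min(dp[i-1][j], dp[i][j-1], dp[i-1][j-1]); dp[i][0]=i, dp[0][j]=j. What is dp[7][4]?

   ''  i  f  f  m  f  c
''  0  1  2  3  4  5  6
 j  1  1  2  3  4  5  6
 j  2  2  2  3  4  5  6
 o  3  3  3  3  4  5  6
 o  4  4  4  4  4  5  6
 b  5  5  5  5  5  5  6
 m  6  6  6  6  5  6  6
 p  7  7  7  7  6  6  7
 n  8  8  8  8  7  7  7

6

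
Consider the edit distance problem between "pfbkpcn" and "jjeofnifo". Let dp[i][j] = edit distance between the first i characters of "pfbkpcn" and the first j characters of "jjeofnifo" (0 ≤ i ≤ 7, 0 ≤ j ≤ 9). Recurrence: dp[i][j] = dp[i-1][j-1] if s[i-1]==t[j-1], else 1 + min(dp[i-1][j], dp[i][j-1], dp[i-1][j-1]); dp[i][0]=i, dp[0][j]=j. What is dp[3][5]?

5

   ''  j  j  e  o  f  n  i  f  o
''  0  1  2  3  4  5  6  7  8  9
 p  1  1  2  3  4  5  6  7  8  9
 f  2  2  2  3  4  4  5  6  7  8
 b  3  3  3  3  4  5  5  6  7  8
 k  4  4  4  4  4  5  6  6  7  8
 p  5  5  5  5  5  5  6  7  7  8
 c  6  6  6  6  6  6  6  7  8  8
 n  7  7  7  7  7  7  6  7  8  9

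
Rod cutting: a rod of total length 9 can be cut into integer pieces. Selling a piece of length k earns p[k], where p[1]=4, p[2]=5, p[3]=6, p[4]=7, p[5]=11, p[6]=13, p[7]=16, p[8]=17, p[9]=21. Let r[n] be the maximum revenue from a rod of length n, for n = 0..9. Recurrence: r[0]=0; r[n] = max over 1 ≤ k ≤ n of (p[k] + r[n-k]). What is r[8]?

32

   n    0    1    2    3    4    5    6    7    8    9
r[n]    0    4    8   12   16   20   24   28   32   36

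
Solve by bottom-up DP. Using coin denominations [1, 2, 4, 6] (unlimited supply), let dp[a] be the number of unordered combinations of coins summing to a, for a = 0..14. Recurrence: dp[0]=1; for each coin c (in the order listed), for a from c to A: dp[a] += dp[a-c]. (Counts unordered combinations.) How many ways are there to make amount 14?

after  coin     0     1     2     3     4     5     6     7     8     9    10    11    12    13    14
          1     1     1     1     1     1     1     1     1     1     1     1     1     1     1     1
          2     1     1     2     2     3     3     4     4     5     5     6     6     7     7     8
          4     1     1     2     2     4     4     6     6     9     9    12    12    16    16    20
          6     1     1     2     2     4     4     7     7    11    11    16    16    23    23    31

31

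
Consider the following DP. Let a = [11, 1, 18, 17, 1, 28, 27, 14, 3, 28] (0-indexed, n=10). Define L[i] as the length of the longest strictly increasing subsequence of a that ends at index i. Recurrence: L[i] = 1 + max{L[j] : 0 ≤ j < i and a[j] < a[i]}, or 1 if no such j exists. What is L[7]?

2

   i    0    1    2    3    4    5    6    7    8    9
a[i]   11    1   18   17    1   28   27   14    3   28
L[i]    1    1    2    2    1    3    3    2    2    4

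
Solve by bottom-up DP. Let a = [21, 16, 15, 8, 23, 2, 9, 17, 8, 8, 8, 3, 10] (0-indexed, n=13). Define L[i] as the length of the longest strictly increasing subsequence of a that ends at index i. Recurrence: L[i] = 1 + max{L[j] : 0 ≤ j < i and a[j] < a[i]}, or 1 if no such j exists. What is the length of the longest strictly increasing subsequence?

3

   i    0    1    2    3    4    5    6    7    8    9   10   11   12
a[i]   21   16   15    8   23    2    9   17    8    8    8    3   10
L[i]    1    1    1    1    2    1    2    3    2    2    2    2    3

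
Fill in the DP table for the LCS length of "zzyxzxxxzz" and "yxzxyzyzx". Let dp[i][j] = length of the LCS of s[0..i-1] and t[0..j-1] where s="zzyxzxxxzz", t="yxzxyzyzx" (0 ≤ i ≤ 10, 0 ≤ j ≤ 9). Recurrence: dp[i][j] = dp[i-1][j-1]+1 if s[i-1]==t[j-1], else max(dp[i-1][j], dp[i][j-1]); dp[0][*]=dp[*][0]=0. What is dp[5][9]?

4

   ''  y  x  z  x  y  z  y  z  x
''  0  0  0  0  0  0  0  0  0  0
 z  0  0  0  1  1  1  1  1  1  1
 z  0  0  0  1  1  1  2  2  2  2
 y  0  1  1  1  1  2  2  3  3  3
 x  0  1  2  2  2  2  2  3  3  4
 z  0  1  2  3  3  3  3  3  4  4
 x  0  1  2  3  4  4  4  4  4  5
 x  0  1  2  3  4  4  4  4  4  5
 x  0  1  2  3  4  4  4  4  4  5
 z  0  1  2  3  4  4  5  5  5  5
 z  0  1  2  3  4  4  5  5  6  6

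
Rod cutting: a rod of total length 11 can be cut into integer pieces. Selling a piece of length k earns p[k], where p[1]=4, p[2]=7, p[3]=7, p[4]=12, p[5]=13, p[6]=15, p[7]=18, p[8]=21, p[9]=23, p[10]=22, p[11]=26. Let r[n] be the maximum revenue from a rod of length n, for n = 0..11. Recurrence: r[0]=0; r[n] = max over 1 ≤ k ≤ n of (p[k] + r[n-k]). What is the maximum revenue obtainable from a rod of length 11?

44

   n    0    1    2    3    4    5    6    7    8    9   10   11
r[n]    0    4    8   12   16   20   24   28   32   36   40   44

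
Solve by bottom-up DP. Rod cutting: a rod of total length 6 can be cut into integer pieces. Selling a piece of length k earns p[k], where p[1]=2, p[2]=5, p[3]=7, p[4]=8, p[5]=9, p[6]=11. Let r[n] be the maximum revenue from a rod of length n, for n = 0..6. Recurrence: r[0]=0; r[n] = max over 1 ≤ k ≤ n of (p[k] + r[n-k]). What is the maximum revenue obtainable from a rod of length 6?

   n    0    1    2    3    4    5    6
r[n]    0    2    5    7   10   12   15

15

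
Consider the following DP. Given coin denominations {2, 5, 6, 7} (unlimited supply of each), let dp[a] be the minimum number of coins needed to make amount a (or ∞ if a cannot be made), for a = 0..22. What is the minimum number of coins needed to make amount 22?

4

 a  0  1  2  3  4  5  6  7  8  9 10 11 12 13 14 15 16 17 18 19 20 21 22
dp  0  -  1  -  2  1  1  1  2  2  2  2  2  2  2  3  3  3  3  3  3  3  4
(- denotes ∞ / unreachable)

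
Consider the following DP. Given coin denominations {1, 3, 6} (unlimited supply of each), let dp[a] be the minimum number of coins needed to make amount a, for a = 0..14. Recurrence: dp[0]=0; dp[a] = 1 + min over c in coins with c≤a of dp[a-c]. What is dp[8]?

3

 a  0  1  2  3  4  5  6  7  8  9 10 11 12 13 14
dp  0  1  2  1  2  3  1  2  3  2  3  4  2  3  4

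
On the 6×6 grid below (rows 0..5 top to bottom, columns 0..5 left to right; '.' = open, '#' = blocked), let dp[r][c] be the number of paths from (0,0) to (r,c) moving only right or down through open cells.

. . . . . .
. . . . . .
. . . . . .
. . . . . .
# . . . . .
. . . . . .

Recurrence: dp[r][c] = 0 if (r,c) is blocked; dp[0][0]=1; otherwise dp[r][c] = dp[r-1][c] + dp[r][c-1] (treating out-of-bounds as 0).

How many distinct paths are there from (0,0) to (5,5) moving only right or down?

246

r\c   0   1   2   3   4   5
  0   1   1   1   1   1   1
  1   1   2   3   4   5   6
  2   1   3   6  10  15  21
  3   1   4  10  20  35  56
  4   0   4  14  34  69 125
  5   0   4  18  52 121 246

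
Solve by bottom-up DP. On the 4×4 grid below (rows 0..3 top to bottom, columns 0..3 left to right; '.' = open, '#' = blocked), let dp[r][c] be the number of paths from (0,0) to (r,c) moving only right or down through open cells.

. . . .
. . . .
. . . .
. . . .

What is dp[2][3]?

r\c   0   1   2   3
  0   1   1   1   1
  1   1   2   3   4
  2   1   3   6  10
  3   1   4  10  20

10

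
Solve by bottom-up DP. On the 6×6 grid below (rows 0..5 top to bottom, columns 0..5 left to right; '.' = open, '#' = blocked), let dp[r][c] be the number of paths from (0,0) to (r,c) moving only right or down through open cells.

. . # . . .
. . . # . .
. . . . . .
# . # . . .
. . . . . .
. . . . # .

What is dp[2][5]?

5

r\c   0   1   2   3   4   5
  0   1   1   0   0   0   0
  1   1   2   2   0   0   0
  2   1   3   5   5   5   5
  3   0   3   0   5  10  15
  4   0   3   3   8  18  33
  5   0   3   6  14   0  33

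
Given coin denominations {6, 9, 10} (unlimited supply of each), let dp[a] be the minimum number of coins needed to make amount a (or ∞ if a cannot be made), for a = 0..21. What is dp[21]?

 a  0  1  2  3  4  5  6  7  8  9 10 11 12 13 14 15 16 17 18 19 20 21
dp  0  -  -  -  -  -  1  -  -  1  1  -  2  -  -  2  2  -  2  2  2  3
(- denotes ∞ / unreachable)

3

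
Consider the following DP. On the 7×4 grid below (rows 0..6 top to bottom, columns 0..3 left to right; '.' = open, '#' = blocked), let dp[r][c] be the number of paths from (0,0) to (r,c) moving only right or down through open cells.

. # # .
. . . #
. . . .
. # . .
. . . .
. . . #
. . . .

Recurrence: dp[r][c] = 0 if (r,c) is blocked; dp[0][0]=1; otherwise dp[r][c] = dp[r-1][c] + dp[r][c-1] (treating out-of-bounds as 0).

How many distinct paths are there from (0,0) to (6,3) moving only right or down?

r\c   0   1   2   3
  0   1   0   0   0
  1   1   1   1   0
  2   1   2   3   3
  3   1   0   3   6
  4   1   1   4  10
  5   1   2   6   0
  6   1   3   9   9

9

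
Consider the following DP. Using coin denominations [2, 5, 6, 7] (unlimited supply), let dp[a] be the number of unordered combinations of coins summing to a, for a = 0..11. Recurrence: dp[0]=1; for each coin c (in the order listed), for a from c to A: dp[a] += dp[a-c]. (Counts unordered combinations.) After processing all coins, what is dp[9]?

2

after  coin     0     1     2     3     4     5     6     7     8     9    10    11
          2     1     0     1     0     1     0     1     0     1     0     1     0
          5     1     0     1     0     1     1     1     1     1     1     2     1
          6     1     0     1     0     1     1     2     1     2     1     3     2
          7     1     0     1     0     1     1     2     2     2     2     3     3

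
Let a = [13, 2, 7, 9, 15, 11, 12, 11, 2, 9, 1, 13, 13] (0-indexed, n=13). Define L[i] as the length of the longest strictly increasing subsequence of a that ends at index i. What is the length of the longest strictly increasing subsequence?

6

   i    0    1    2    3    4    5    6    7    8    9   10   11   12
a[i]   13    2    7    9   15   11   12   11    2    9    1   13   13
L[i]    1    1    2    3    4    4    5    4    1    3    1    6    6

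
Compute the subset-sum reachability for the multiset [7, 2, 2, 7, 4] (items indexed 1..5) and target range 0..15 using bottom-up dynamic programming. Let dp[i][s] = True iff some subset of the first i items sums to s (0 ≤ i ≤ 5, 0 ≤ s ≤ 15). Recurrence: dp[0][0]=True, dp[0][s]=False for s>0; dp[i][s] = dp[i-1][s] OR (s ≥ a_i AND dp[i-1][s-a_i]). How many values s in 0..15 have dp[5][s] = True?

11

i\s   0   1   2   3   4   5   6   7   8   9  10  11  12  13  14  15
  0   T   F   F   F   F   F   F   F   F   F   F   F   F   F   F   F
  1   T   F   F   F   F   F   F   T   F   F   F   F   F   F   F   F
  2   T   F   T   F   F   F   F   T   F   T   F   F   F   F   F   F
  3   T   F   T   F   T   F   F   T   F   T   F   T   F   F   F   F
  4   T   F   T   F   T   F   F   T   F   T   F   T   F   F   T   F
  5   T   F   T   F   T   F   T   T   T   T   F   T   F   T   T   T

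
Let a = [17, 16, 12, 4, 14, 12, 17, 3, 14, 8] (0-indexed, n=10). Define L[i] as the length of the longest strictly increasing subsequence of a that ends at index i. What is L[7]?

1

   i    0    1    2    3    4    5    6    7    8    9
a[i]   17   16   12    4   14   12   17    3   14    8
L[i]    1    1    1    1    2    2    3    1    3    2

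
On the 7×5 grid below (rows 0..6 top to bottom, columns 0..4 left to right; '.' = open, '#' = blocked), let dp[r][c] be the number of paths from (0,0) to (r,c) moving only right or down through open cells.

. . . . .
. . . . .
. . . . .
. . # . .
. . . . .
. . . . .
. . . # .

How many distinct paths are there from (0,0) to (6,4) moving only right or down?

r\c   0   1   2   3   4
  0   1   1   1   1   1
  1   1   2   3   4   5
  2   1   3   6  10  15
  3   1   4   0  10  25
  4   1   5   5  15  40
  5   1   6  11  26  66
  6   1   7  18   0  66

66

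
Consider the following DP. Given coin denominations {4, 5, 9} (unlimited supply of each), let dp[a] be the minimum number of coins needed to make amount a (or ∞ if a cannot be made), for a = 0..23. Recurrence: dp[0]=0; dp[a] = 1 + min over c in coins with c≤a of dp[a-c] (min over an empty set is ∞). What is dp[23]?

 a  0  1  2  3  4  5  6  7  8  9 10 11 12 13 14 15 16 17 18 19 20 21 22 23
dp  0  -  -  -  1  1  -  -  2  1  2  -  3  2  2  3  4  3  2  3  4  4  3  3
(- denotes ∞ / unreachable)

3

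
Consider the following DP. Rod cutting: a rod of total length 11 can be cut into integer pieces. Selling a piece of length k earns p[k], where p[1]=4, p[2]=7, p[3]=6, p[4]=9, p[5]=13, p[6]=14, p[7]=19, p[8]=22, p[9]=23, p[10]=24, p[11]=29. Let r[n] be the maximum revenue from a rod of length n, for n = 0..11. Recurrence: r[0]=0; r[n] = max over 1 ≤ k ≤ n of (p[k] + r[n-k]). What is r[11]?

   n    0    1    2    3    4    5    6    7    8    9   10   11
r[n]    0    4    8   12   16   20   24   28   32   36   40   44

44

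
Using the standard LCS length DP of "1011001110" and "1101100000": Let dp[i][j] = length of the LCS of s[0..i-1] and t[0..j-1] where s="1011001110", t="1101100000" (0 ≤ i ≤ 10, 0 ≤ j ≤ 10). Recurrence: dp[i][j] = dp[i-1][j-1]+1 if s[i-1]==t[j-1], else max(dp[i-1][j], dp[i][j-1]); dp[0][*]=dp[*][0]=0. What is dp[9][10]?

   ''  1  1  0  1  1  0  0  0  0  0
''  0  0  0  0  0  0  0  0  0  0  0
 1  0  1  1  1  1  1  1  1  1  1  1
 0  0  1  1  2  2  2  2  2  2  2  2
 1  0  1  2  2  3  3  3  3  3  3  3
 1  0  1  2  2  3  4  4  4  4  4  4
 0  0  1  2  3  3  4  5  5  5  5  5
 0  0  1  2  3  3  4  5  6  6  6  6
 1  0  1  2  3  4  4  5  6  6  6  6
 1  0  1  2  3  4  5  5  6  6  6  6
 1  0  1  2  3  4  5  5  6  6  6  6
 0  0  1  2  3  4  5  6  6  7  7  7

6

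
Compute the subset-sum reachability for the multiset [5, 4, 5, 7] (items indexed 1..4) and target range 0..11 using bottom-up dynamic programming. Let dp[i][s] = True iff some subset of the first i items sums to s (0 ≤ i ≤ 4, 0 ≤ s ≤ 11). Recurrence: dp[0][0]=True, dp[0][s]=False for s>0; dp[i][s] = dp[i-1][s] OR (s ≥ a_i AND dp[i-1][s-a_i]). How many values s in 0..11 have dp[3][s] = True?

5

i\s   0   1   2   3   4   5   6   7   8   9  10  11
  0   T   F   F   F   F   F   F   F   F   F   F   F
  1   T   F   F   F   F   T   F   F   F   F   F   F
  2   T   F   F   F   T   T   F   F   F   T   F   F
  3   T   F   F   F   T   T   F   F   F   T   T   F
  4   T   F   F   F   T   T   F   T   F   T   T   T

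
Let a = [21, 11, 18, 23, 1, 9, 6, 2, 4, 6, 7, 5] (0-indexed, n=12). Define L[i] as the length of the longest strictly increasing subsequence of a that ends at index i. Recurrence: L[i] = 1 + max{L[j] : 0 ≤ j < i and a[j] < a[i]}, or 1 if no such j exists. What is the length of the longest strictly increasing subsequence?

5

   i    0    1    2    3    4    5    6    7    8    9   10   11
a[i]   21   11   18   23    1    9    6    2    4    6    7    5
L[i]    1    1    2    3    1    2    2    2    3    4    5    4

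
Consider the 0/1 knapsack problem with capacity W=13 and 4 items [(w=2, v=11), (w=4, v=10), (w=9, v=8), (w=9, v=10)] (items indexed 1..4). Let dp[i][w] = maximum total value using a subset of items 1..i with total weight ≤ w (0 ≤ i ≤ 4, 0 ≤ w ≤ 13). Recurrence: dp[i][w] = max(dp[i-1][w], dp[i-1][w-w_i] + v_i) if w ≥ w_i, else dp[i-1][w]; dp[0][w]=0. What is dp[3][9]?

i\w   0   1   2   3   4   5   6   7   8   9  10  11  12  13
  0   0   0   0   0   0   0   0   0   0   0   0   0   0   0
  1   0   0  11  11  11  11  11  11  11  11  11  11  11  11
  2   0   0  11  11  11  11  21  21  21  21  21  21  21  21
  3   0   0  11  11  11  11  21  21  21  21  21  21  21  21
  4   0   0  11  11  11  11  21  21  21  21  21  21  21  21

21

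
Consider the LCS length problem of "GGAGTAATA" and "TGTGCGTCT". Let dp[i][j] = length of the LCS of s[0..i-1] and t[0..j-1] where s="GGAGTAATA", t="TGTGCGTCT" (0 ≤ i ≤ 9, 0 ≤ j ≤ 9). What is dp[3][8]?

   ''  T  G  T  G  C  G  T  C  T
''  0  0  0  0  0  0  0  0  0  0
 G  0  0  1  1  1  1  1  1  1  1
 G  0  0  1  1  2  2  2  2  2  2
 A  0  0  1  1  2  2  2  2  2  2
 G  0  0  1  1  2  2  3  3  3  3
 T  0  1  1  2  2  2  3  4  4  4
 A  0  1  1  2  2  2  3  4  4  4
 A  0  1  1  2  2  2  3  4  4  4
 T  0  1  1  2  2  2  3  4  4  5
 A  0  1  1  2  2  2  3  4  4  5

2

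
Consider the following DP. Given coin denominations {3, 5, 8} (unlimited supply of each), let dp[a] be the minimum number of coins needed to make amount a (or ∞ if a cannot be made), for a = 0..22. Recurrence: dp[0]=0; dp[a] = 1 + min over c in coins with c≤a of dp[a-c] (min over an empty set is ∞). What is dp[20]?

4

 a  0  1  2  3  4  5  6  7  8  9 10 11 12 13 14 15 16 17 18 19 20 21 22
dp  0  -  -  1  -  1  2  -  1  3  2  2  4  2  3  3  2  4  3  3  4  3  4
(- denotes ∞ / unreachable)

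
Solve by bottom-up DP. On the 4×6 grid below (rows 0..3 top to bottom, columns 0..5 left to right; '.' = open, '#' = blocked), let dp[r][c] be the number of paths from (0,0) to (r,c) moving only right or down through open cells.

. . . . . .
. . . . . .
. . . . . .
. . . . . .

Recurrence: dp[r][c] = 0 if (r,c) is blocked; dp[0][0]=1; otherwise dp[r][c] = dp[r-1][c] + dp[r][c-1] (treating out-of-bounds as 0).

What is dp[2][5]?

21

r\c   0   1   2   3   4   5
  0   1   1   1   1   1   1
  1   1   2   3   4   5   6
  2   1   3   6  10  15  21
  3   1   4  10  20  35  56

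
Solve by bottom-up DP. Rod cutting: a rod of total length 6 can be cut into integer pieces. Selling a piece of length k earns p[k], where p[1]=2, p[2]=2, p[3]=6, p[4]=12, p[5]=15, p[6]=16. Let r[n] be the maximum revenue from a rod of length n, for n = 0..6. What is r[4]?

12

   n    0    1    2    3    4    5    6
r[n]    0    2    4    6   12   15   17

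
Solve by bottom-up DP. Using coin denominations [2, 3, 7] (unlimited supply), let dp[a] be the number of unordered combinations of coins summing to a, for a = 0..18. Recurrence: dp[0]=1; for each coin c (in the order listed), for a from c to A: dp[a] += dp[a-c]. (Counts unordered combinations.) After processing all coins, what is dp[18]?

after  coin     0     1     2     3     4     5     6     7     8     9    10    11    12    13    14    15    16    17    18
          2     1     0     1     0     1     0     1     0     1     0     1     0     1     0     1     0     1     0     1
          3     1     0     1     1     1     1     2     1     2     2     2     2     3     2     3     3     3     3     4
          7     1     0     1     1     1     1     2     2     2     3     3     3     4     4     5     5     6     6     7

7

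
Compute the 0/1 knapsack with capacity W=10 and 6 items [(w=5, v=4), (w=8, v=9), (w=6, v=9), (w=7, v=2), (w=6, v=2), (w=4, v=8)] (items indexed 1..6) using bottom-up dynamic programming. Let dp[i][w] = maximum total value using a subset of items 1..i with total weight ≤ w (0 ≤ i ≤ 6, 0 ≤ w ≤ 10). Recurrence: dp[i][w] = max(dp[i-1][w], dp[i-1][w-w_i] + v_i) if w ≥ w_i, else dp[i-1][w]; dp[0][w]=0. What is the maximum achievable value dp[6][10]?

17

i\w   0   1   2   3   4   5   6   7   8   9  10
  0   0   0   0   0   0   0   0   0   0   0   0
  1   0   0   0   0   0   4   4   4   4   4   4
  2   0   0   0   0   0   4   4   4   9   9   9
  3   0   0   0   0   0   4   9   9   9   9   9
  4   0   0   0   0   0   4   9   9   9   9   9
  5   0   0   0   0   0   4   9   9   9   9   9
  6   0   0   0   0   8   8   9   9   9  12  17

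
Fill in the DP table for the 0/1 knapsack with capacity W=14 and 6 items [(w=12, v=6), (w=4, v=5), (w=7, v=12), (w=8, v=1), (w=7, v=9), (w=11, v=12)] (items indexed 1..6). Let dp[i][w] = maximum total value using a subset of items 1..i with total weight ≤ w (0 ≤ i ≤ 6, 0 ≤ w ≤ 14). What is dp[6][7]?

i\w   0   1   2   3   4   5   6   7   8   9  10  11  12  13  14
  0   0   0   0   0   0   0   0   0   0   0   0   0   0   0   0
  1   0   0   0   0   0   0   0   0   0   0   0   0   6   6   6
  2   0   0   0   0   5   5   5   5   5   5   5   5   6   6   6
  3   0   0   0   0   5   5   5  12  12  12  12  17  17  17  17
  4   0   0   0   0   5   5   5  12  12  12  12  17  17  17  17
  5   0   0   0   0   5   5   5  12  12  12  12  17  17  17  21
  6   0   0   0   0   5   5   5  12  12  12  12  17  17  17  21

12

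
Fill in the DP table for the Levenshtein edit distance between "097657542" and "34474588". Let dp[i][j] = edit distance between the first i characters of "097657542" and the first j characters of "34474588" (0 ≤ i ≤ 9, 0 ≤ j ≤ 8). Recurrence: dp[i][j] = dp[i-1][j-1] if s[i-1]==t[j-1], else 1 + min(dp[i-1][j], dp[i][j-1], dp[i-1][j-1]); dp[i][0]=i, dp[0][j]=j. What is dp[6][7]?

   ''  3  4  4  7  4  5  8  8
''  0  1  2  3  4  5  6  7  8
 0  1  1  2  3  4  5  6  7  8
 9  2  2  2  3  4  5  6  7  8
 7  3  3  3  3  3  4  5  6  7
 6  4  4  4  4  4  4  5  6  7
 5  5  5  5  5  5  5  4  5  6
 7  6  6  6  6  5  6  5  5  6
 5  7  7  7  7  6  6  6  6  6
 4  8  8  7  7  7  6  7  7  7
 2  9  9  8  8  8  7  7  8  8

5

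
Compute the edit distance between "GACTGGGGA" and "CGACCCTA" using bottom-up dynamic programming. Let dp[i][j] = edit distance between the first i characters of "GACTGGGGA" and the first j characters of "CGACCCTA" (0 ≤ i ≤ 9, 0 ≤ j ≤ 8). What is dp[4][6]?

3

   ''  C  G  A  C  C  C  T  A
''  0  1  2  3  4  5  6  7  8
 G  1  1  1  2  3  4  5  6  7
 A  2  2  2  1  2  3  4  5  6
 C  3  2  3  2  1  2  3  4  5
 T  4  3  3  3  2  2  3  3  4
 G  5  4  3  4  3  3  3  4  4
 G  6  5  4  4  4  4  4  4  5
 G  7  6  5  5  5  5  5  5  5
 G  8  7  6  6  6  6  6  6  6
 A  9  8  7  6  7  7  7  7  6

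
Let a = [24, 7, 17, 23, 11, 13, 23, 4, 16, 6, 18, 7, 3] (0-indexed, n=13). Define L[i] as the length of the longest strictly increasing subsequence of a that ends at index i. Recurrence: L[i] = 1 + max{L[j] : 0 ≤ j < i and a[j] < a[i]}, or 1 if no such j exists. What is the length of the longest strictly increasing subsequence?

   i    0    1    2    3    4    5    6    7    8    9   10   11   12
a[i]   24    7   17   23   11   13   23    4   16    6   18    7    3
L[i]    1    1    2    3    2    3    4    1    4    2    5    3    1

5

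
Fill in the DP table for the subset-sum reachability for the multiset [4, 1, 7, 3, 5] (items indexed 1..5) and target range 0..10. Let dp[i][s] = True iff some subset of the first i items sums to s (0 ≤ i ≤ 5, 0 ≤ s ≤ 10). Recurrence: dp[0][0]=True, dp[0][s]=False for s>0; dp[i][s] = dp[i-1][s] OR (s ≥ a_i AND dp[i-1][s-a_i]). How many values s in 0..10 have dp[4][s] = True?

i\s   0   1   2   3   4   5   6   7   8   9  10
  0   T   F   F   F   F   F   F   F   F   F   F
  1   T   F   F   F   T   F   F   F   F   F   F
  2   T   T   F   F   T   T   F   F   F   F   F
  3   T   T   F   F   T   T   F   T   T   F   F
  4   T   T   F   T   T   T   F   T   T   F   T
  5   T   T   F   T   T   T   T   T   T   T   T

8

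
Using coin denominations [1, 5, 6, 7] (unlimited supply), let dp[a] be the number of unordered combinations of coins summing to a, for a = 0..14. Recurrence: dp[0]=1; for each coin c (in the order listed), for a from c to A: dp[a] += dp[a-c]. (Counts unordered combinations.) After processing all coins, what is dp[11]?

6

after  coin     0     1     2     3     4     5     6     7     8     9    10    11    12    13    14
          1     1     1     1     1     1     1     1     1     1     1     1     1     1     1     1
          5     1     1     1     1     1     2     2     2     2     2     3     3     3     3     3
          6     1     1     1     1     1     2     3     3     3     3     4     5     6     6     6
          7     1     1     1     1     1     2     3     4     4     4     5     6     8     9    10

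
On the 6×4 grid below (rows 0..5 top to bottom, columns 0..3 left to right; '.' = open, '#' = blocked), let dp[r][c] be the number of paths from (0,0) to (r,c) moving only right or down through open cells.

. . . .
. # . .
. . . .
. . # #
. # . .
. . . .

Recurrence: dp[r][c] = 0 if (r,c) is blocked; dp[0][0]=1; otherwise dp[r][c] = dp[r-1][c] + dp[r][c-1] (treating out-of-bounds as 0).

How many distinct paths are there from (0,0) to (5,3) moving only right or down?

r\c   0   1   2   3
  0   1   1   1   1
  1   1   0   1   2
  2   1   1   2   4
  3   1   2   0   0
  4   1   0   0   0
  5   1   1   1   1

1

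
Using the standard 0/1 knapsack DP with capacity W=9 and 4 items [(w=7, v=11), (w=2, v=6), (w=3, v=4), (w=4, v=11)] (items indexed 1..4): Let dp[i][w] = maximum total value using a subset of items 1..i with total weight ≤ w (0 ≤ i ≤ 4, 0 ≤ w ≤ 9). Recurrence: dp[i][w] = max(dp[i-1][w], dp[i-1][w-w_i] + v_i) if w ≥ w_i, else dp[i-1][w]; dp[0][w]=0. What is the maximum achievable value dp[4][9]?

21

i\w   0   1   2   3   4   5   6   7   8   9
  0   0   0   0   0   0   0   0   0   0   0
  1   0   0   0   0   0   0   0  11  11  11
  2   0   0   6   6   6   6   6  11  11  17
  3   0   0   6   6   6  10  10  11  11  17
  4   0   0   6   6  11  11  17  17  17  21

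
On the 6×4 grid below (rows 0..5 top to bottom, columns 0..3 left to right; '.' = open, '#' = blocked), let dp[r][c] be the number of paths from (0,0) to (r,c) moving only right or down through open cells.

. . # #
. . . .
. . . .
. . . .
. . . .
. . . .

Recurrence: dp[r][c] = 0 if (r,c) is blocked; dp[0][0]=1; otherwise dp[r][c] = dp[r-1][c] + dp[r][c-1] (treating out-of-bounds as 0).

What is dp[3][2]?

r\c   0   1   2   3
  0   1   1   0   0
  1   1   2   2   2
  2   1   3   5   7
  3   1   4   9  16
  4   1   5  14  30
  5   1   6  20  50

9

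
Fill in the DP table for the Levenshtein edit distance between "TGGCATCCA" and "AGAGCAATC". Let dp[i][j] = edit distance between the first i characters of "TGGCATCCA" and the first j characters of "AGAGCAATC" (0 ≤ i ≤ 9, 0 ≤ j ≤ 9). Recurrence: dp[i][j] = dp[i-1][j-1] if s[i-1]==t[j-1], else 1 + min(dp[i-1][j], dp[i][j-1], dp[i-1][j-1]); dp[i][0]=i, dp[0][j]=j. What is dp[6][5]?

4

   ''  A  G  A  G  C  A  A  T  C
''  0  1  2  3  4  5  6  7  8  9
 T  1  1  2  3  4  5  6  7  7  8
 G  2  2  1  2  3  4  5  6  7  8
 G  3  3  2  2  2  3  4  5  6  7
 C  4  4  3  3  3  2  3  4  5  6
 A  5  4  4  3  4  3  2  3  4  5
 T  6  5  5  4  4  4  3  3  3  4
 C  7  6  6  5  5  4  4  4  4  3
 C  8  7  7  6  6  5  5  5  5  4
 A  9  8  8  7  7  6  5  5  6  5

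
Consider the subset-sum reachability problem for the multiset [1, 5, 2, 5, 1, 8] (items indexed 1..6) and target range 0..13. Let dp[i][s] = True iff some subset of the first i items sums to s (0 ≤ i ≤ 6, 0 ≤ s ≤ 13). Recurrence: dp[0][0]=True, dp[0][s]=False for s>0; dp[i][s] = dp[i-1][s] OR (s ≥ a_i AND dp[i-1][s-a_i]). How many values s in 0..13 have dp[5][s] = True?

i\s   0   1   2   3   4   5   6   7   8   9  10  11  12  13
  0   T   F   F   F   F   F   F   F   F   F   F   F   F   F
  1   T   T   F   F   F   F   F   F   F   F   F   F   F   F
  2   T   T   F   F   F   T   T   F   F   F   F   F   F   F
  3   T   T   T   T   F   T   T   T   T   F   F   F   F   F
  4   T   T   T   T   F   T   T   T   T   F   T   T   T   T
  5   T   T   T   T   T   T   T   T   T   T   T   T   T   T
  6   T   T   T   T   T   T   T   T   T   T   T   T   T   T

14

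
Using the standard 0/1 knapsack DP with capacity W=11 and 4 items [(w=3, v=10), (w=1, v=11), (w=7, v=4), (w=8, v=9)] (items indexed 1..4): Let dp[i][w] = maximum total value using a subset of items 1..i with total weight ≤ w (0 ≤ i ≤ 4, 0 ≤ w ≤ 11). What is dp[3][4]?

21

i\w   0   1   2   3   4   5   6   7   8   9  10  11
  0   0   0   0   0   0   0   0   0   0   0   0   0
  1   0   0   0  10  10  10  10  10  10  10  10  10
  2   0  11  11  11  21  21  21  21  21  21  21  21
  3   0  11  11  11  21  21  21  21  21  21  21  25
  4   0  11  11  11  21  21  21  21  21  21  21  25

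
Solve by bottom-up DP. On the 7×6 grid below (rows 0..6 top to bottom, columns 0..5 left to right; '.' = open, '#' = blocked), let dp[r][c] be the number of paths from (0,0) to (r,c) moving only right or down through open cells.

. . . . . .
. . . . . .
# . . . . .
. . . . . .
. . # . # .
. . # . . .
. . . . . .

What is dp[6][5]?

r\c   0   1   2   3   4   5
  0   1   1   1   1   1   1
  1   1   2   3   4   5   6
  2   0   2   5   9  14  20
  3   0   2   7  16  30  50
  4   0   2   0  16   0  50
  5   0   2   0  16  16  66
  6   0   2   2  18  34 100

100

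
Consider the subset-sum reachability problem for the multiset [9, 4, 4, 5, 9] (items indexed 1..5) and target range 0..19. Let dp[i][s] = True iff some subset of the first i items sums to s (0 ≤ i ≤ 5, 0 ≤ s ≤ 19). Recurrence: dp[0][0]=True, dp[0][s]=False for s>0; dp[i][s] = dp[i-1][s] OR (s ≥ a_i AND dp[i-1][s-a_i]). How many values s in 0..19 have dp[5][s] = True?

i\s   0   1   2   3   4   5   6   7   8   9  10  11  12  13  14  15  16  17  18  19
  0   T   F   F   F   F   F   F   F   F   F   F   F   F   F   F   F   F   F   F   F
  1   T   F   F   F   F   F   F   F   F   T   F   F   F   F   F   F   F   F   F   F
  2   T   F   F   F   T   F   F   F   F   T   F   F   F   T   F   F   F   F   F   F
  3   T   F   F   F   T   F   F   F   T   T   F   F   F   T   F   F   F   T   F   F
  4   T   F   F   F   T   T   F   F   T   T   F   F   F   T   T   F   F   T   T   F
  5   T   F   F   F   T   T   F   F   T   T   F   F   F   T   T   F   F   T   T   F

9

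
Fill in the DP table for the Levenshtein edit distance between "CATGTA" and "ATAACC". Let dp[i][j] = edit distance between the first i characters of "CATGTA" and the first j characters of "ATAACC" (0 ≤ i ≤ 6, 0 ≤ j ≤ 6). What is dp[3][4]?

3

   ''  A  T  A  A  C  C
''  0  1  2  3  4  5  6
 C  1  1  2  3  4  4  5
 A  2  1  2  2  3  4  5
 T  3  2  1  2  3  4  5
 G  4  3  2  2  3  4  5
 T  5  4  3  3  3  4  5
 A  6  5  4  3  3  4  5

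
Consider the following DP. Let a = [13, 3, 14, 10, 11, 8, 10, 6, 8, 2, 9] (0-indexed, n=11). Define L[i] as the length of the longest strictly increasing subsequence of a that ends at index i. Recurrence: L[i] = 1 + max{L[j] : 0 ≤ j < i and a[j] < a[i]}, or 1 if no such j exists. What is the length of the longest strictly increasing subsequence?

4

   i    0    1    2    3    4    5    6    7    8    9   10
a[i]   13    3   14   10   11    8   10    6    8    2    9
L[i]    1    1    2    2    3    2    3    2    3    1    4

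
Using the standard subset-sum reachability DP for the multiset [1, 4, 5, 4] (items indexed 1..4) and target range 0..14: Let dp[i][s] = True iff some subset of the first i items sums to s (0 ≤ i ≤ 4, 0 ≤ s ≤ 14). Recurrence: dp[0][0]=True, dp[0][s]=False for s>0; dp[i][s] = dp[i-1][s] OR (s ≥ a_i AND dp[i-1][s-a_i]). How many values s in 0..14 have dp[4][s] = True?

10

i\s   0   1   2   3   4   5   6   7   8   9  10  11  12  13  14
  0   T   F   F   F   F   F   F   F   F   F   F   F   F   F   F
  1   T   T   F   F   F   F   F   F   F   F   F   F   F   F   F
  2   T   T   F   F   T   T   F   F   F   F   F   F   F   F   F
  3   T   T   F   F   T   T   T   F   F   T   T   F   F   F   F
  4   T   T   F   F   T   T   T   F   T   T   T   F   F   T   T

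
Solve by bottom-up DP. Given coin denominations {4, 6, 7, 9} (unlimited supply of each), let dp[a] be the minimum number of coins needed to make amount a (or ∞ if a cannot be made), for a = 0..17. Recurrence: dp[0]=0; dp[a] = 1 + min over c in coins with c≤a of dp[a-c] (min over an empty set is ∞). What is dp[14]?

2

 a  0  1  2  3  4  5  6  7  8  9 10 11 12 13 14 15 16 17
dp  0  -  -  -  1  -  1  1  2  1  2  2  2  2  2  2  2  3
(- denotes ∞ / unreachable)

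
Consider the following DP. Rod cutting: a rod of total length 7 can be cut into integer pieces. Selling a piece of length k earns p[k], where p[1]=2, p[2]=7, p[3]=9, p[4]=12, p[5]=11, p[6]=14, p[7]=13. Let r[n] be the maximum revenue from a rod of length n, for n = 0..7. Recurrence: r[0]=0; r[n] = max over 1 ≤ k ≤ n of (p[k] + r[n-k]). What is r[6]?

   n    0    1    2    3    4    5    6    7
r[n]    0    2    7    9   14   16   21   23

21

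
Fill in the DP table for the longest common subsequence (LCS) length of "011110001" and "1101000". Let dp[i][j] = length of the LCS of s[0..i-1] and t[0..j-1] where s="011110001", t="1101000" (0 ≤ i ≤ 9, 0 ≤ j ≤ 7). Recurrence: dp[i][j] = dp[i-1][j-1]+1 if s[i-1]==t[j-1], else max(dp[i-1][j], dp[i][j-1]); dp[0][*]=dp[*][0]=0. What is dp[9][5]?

   ''  1  1  0  1  0  0  0
''  0  0  0  0  0  0  0  0
 0  0  0  0  1  1  1  1  1
 1  0  1  1  1  2  2  2  2
 1  0  1  2  2  2  2  2  2
 1  0  1  2  2  3  3  3  3
 1  0  1  2  2  3  3  3  3
 0  0  1  2  3  3  4  4  4
 0  0  1  2  3  3  4  5  5
 0  0  1  2  3  3  4  5  6
 1  0  1  2  3  4  4  5  6

4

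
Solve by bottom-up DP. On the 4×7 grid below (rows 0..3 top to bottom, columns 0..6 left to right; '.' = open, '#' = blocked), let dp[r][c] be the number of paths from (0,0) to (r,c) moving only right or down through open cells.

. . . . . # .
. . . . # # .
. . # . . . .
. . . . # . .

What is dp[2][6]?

r\c   0   1   2   3   4   5   6
  0   1   1   1   1   1   0   0
  1   1   2   3   4   0   0   0
  2   1   3   0   4   4   4   4
  3   1   4   4   8   0   4   8

4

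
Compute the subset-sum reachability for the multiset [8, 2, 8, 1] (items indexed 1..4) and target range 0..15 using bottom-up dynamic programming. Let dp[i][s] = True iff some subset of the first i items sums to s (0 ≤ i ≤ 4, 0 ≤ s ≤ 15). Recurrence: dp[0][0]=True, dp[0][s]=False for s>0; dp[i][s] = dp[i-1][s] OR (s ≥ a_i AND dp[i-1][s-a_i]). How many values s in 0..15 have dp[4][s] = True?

i\s   0   1   2   3   4   5   6   7   8   9  10  11  12  13  14  15
  0   T   F   F   F   F   F   F   F   F   F   F   F   F   F   F   F
  1   T   F   F   F   F   F   F   F   T   F   F   F   F   F   F   F
  2   T   F   T   F   F   F   F   F   T   F   T   F   F   F   F   F
  3   T   F   T   F   F   F   F   F   T   F   T   F   F   F   F   F
  4   T   T   T   T   F   F   F   F   T   T   T   T   F   F   F   F

8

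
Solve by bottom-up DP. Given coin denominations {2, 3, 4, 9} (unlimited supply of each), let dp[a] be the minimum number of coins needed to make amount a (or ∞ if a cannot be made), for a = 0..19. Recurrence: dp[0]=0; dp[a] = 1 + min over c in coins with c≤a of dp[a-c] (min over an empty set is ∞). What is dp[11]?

 a  0  1  2  3  4  5  6  7  8  9 10 11 12 13 14 15 16 17 18 19
dp  0  -  1  1  1  2  2  2  2  1  3  2  2  2  3  3  3  3  2  4
(- denotes ∞ / unreachable)

2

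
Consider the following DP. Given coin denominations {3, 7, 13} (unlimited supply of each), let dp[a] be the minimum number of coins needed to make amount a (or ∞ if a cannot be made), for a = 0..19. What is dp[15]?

5

 a  0  1  2  3  4  5  6  7  8  9 10 11 12 13 14 15 16 17 18 19
dp  0  -  -  1  -  -  2  1  -  3  2  -  4  1  2  5  2  3  6  3
(- denotes ∞ / unreachable)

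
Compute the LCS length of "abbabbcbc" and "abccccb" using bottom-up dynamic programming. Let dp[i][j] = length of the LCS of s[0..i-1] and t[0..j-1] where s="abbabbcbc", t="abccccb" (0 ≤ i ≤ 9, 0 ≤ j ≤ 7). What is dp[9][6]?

4

   ''  a  b  c  c  c  c  b
''  0  0  0  0  0  0  0  0
 a  0  1  1  1  1  1  1  1
 b  0  1  2  2  2  2  2  2
 b  0  1  2  2  2  2  2  3
 a  0  1  2  2  2  2  2  3
 b  0  1  2  2  2  2  2  3
 b  0  1  2  2  2  2  2  3
 c  0  1  2  3  3  3  3  3
 b  0  1  2  3  3  3  3  4
 c  0  1  2  3  4  4  4  4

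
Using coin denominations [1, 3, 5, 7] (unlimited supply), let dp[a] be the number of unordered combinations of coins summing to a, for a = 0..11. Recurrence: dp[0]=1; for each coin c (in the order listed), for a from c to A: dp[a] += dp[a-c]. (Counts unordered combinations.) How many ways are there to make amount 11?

10

after  coin     0     1     2     3     4     5     6     7     8     9    10    11
          1     1     1     1     1     1     1     1     1     1     1     1     1
          3     1     1     1     2     2     2     3     3     3     4     4     4
          5     1     1     1     2     2     3     4     4     5     6     7     8
          7     1     1     1     2     2     3     4     5     6     7     9    10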